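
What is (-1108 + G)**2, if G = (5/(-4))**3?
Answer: 5046255369/4096 ≈ 1.2320e+6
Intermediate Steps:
G = -125/64 (G = (5*(-1/4))**3 = (-5/4)**3 = -125/64 ≈ -1.9531)
(-1108 + G)**2 = (-1108 - 125/64)**2 = (-71037/64)**2 = 5046255369/4096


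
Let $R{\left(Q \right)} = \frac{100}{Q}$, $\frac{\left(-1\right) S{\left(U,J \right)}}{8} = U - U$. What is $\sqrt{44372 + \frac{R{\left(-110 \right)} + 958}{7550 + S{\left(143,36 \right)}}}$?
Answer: $\frac{2 \sqrt{765119952201}}{8305} \approx 210.65$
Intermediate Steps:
$S{\left(U,J \right)} = 0$ ($S{\left(U,J \right)} = - 8 \left(U - U\right) = \left(-8\right) 0 = 0$)
$\sqrt{44372 + \frac{R{\left(-110 \right)} + 958}{7550 + S{\left(143,36 \right)}}} = \sqrt{44372 + \frac{\frac{100}{-110} + 958}{7550 + 0}} = \sqrt{44372 + \frac{100 \left(- \frac{1}{110}\right) + 958}{7550}} = \sqrt{44372 + \left(- \frac{10}{11} + 958\right) \frac{1}{7550}} = \sqrt{44372 + \frac{10528}{11} \cdot \frac{1}{7550}} = \sqrt{44372 + \frac{5264}{41525}} = \sqrt{\frac{1842552564}{41525}} = \frac{2 \sqrt{765119952201}}{8305}$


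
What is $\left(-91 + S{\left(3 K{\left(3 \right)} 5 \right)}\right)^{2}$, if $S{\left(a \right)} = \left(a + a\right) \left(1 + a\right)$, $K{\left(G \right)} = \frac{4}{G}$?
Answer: $561001$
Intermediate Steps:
$S{\left(a \right)} = 2 a \left(1 + a\right)$
$\left(-91 + S{\left(3 K{\left(3 \right)} 5 \right)}\right)^{2} = \left(-91 + 2 \cdot 3 \cdot \frac{4}{3} \cdot 5 \left(1 + 3 \cdot \frac{4}{3} \cdot 5\right)\right)^{2} = \left(-91 + 2 \cdot 4 \cdot 5 \left(1 + 4 \cdot 5\right)\right)^{2} = \left(-91 + 2 \cdot 20 \left(1 + 20\right)\right)^{2} = \left(-91 + 2 \cdot 20 \cdot 21\right)^{2} = \left(-91 + 840\right)^{2} = 749^{2} = 561001$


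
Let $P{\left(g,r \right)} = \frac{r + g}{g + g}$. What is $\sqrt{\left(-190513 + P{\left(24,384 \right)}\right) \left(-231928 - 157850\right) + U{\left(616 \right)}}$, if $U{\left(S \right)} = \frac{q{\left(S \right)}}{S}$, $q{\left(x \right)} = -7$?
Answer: $\frac{13 \sqrt{850631008106}}{44} \approx 2.725 \cdot 10^{5}$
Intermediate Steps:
$P{\left(g,r \right)} = \frac{g + r}{2 g}$
$U{\left(S \right)} = - \frac{7}{S}$
$\sqrt{\left(-190513 + P{\left(24,384 \right)}\right) \left(-231928 - 157850\right) + U{\left(616 \right)}} = \sqrt{\left(-190513 + \frac{24 + 384}{2 \cdot 24}\right) \left(-231928 - 157850\right) - \frac{7}{616}} = \sqrt{\left(-190513 + \frac{1}{2} \cdot \frac{1}{24} \cdot 408\right) \left(-389778\right) - \frac{1}{88}} = \sqrt{\left(-190513 + \frac{17}{2}\right) \left(-389778\right) - \frac{1}{88}} = \sqrt{\left(- \frac{381009}{2}\right) \left(-389778\right) - \frac{1}{88}} = \sqrt{74254463001 - \frac{1}{88}} = \sqrt{\frac{6534392744087}{88}} = \frac{13 \sqrt{850631008106}}{44}$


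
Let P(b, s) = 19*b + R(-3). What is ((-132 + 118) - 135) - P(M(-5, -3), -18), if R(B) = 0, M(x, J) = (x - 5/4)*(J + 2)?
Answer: -1071/4 ≈ -267.75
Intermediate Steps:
M(x, J) = (2 + J)*(-5/4 + x) (M(x, J) = (x - 5*¼)*(2 + J) = (x - 5/4)*(2 + J) = (-5/4 + x)*(2 + J) = (2 + J)*(-5/4 + x))
P(b, s) = 19*b (P(b, s) = 19*b + 0 = 19*b)
((-132 + 118) - 135) - P(M(-5, -3), -18) = ((-132 + 118) - 135) - 19*(-5/2 + 2*(-5) - 5/4*(-3) - 3*(-5)) = (-14 - 135) - 19*(-5/2 - 10 + 15/4 + 15) = -149 - 19*25/4 = -149 - 1*475/4 = -149 - 475/4 = -1071/4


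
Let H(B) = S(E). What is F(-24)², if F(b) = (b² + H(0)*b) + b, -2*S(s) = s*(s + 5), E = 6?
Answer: 1806336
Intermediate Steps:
S(s) = -s*(5 + s)/2 (S(s) = -s*(s + 5)/2 = -s*(5 + s)/2)
H(B) = -33 (H(B) = -½*6*(5 + 6) = -½*6*11 = -33)
F(b) = b² - 32*b (F(b) = (b² - 33*b) + b = b² - 32*b)
F(-24)² = (-24*(-32 - 24))² = (-24*(-56))² = 1344² = 1806336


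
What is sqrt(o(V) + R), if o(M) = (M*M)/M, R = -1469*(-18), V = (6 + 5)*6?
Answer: 94*sqrt(3) ≈ 162.81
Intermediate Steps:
V = 66 (V = 11*6 = 66)
R = 26442
o(M) = M (o(M) = M**2/M = M)
sqrt(o(V) + R) = sqrt(66 + 26442) = sqrt(26508) = 94*sqrt(3)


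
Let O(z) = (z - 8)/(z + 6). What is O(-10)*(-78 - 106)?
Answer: -828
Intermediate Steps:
O(z) = (-8 + z)/(6 + z)
O(-10)*(-78 - 106) = ((-8 - 10)/(6 - 10))*(-78 - 106) = (-18/(-4))*(-184) = -¼*(-18)*(-184) = (9/2)*(-184) = -828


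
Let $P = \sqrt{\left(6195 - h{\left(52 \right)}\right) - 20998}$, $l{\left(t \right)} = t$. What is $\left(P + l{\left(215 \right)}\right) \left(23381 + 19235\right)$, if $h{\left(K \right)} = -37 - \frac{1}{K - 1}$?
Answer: $9162440 + \frac{42616 i \sqrt{38406315}}{51} \approx 9.1624 \cdot 10^{6} + 5.1785 \cdot 10^{6} i$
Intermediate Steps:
$h{\left(K \right)} = -37 - \frac{1}{-1 + K}$
$P = \frac{i \sqrt{38406315}}{51}$ ($P = \sqrt{\left(6195 - \frac{36 - 1924}{-1 + 52}\right) - 20998} = \sqrt{\left(6195 - \frac{36 - 1924}{51}\right) - 20998} = \sqrt{\left(6195 - \frac{1}{51} \left(-1888\right)\right) - 20998} = \sqrt{\left(6195 - - \frac{1888}{51}\right) - 20998} = \sqrt{\left(6195 + \frac{1888}{51}\right) - 20998} = \sqrt{\frac{317833}{51} - 20998} = \sqrt{- \frac{753065}{51}} = \frac{i \sqrt{38406315}}{51} \approx 121.52 i$)
$\left(P + l{\left(215 \right)}\right) \left(23381 + 19235\right) = \left(\frac{i \sqrt{38406315}}{51} + 215\right) \left(23381 + 19235\right) = \left(215 + \frac{i \sqrt{38406315}}{51}\right) 42616 = 9162440 + \frac{42616 i \sqrt{38406315}}{51}$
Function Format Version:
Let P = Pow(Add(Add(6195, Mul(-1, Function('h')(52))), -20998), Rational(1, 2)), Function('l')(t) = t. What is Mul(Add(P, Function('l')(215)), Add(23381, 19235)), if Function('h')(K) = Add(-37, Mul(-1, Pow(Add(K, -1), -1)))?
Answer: Add(9162440, Mul(Rational(42616, 51), I, Pow(38406315, Rational(1, 2)))) ≈ Add(9.1624e+6, Mul(5.1785e+6, I))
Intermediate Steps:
Function('h')(K) = Add(-37, Mul(-1, Pow(Add(-1, K), -1)))
P = Mul(Rational(1, 51), I, Pow(38406315, Rational(1, 2))) (P = Pow(Add(Add(6195, Mul(-1, Mul(Pow(Add(-1, 52), -1), Add(36, Mul(-37, 52))))), -20998), Rational(1, 2)) = Pow(Add(Add(6195, Mul(-1, Mul(Pow(51, -1), Add(36, -1924)))), -20998), Rational(1, 2)) = Pow(Add(Add(6195, Mul(-1, Mul(Rational(1, 51), -1888))), -20998), Rational(1, 2)) = Pow(Add(Add(6195, Mul(-1, Rational(-1888, 51))), -20998), Rational(1, 2)) = Pow(Add(Add(6195, Rational(1888, 51)), -20998), Rational(1, 2)) = Pow(Add(Rational(317833, 51), -20998), Rational(1, 2)) = Pow(Rational(-753065, 51), Rational(1, 2)) = Mul(Rational(1, 51), I, Pow(38406315, Rational(1, 2))) ≈ Mul(121.52, I))
Mul(Add(P, Function('l')(215)), Add(23381, 19235)) = Mul(Add(Mul(Rational(1, 51), I, Pow(38406315, Rational(1, 2))), 215), Add(23381, 19235)) = Mul(Add(215, Mul(Rational(1, 51), I, Pow(38406315, Rational(1, 2)))), 42616) = Add(9162440, Mul(Rational(42616, 51), I, Pow(38406315, Rational(1, 2))))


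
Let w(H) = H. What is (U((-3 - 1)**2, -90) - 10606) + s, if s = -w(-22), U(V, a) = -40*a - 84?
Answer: -7068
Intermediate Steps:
U(V, a) = -84 - 40*a
s = 22 (s = -1*(-22) = 22)
(U((-3 - 1)**2, -90) - 10606) + s = ((-84 - 40*(-90)) - 10606) + 22 = ((-84 + 3600) - 10606) + 22 = (3516 - 10606) + 22 = -7090 + 22 = -7068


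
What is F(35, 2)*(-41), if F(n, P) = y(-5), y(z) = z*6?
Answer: 1230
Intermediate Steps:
y(z) = 6*z
F(n, P) = -30 (F(n, P) = 6*(-5) = -30)
F(35, 2)*(-41) = -30*(-41) = 1230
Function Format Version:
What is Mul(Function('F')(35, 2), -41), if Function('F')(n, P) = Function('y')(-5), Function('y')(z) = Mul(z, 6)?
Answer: 1230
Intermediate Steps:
Function('y')(z) = Mul(6, z)
Function('F')(n, P) = -30 (Function('F')(n, P) = Mul(6, -5) = -30)
Mul(Function('F')(35, 2), -41) = Mul(-30, -41) = 1230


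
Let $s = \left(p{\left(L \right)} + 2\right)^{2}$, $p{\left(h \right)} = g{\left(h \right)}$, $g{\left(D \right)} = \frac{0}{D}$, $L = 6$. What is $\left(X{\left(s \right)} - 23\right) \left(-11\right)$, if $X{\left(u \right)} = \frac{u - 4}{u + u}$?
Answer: $253$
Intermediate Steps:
$g{\left(D \right)} = 0$
$p{\left(h \right)} = 0$
$s = 4$ ($s = \left(0 + 2\right)^{2} = 2^{2} = 4$)
$X{\left(u \right)} = \frac{-4 + u}{2 u}$
$\left(X{\left(s \right)} - 23\right) \left(-11\right) = \left(\frac{-4 + 4}{2 \cdot 4} - 23\right) \left(-11\right) = \left(\frac{1}{2} \cdot \frac{1}{4} \cdot 0 - 23\right) \left(-11\right) = \left(0 - 23\right) \left(-11\right) = \left(-23\right) \left(-11\right) = 253$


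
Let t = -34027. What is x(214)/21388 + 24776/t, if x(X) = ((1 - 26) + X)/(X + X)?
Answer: -226794658561/311485335728 ≈ -0.72811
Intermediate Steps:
x(X) = (-25 + X)/(2*X) (x(X) = (-25 + X)/((2*X)) = (-25 + X)*(1/(2*X)) = (-25 + X)/(2*X))
x(214)/21388 + 24776/t = ((½)*(-25 + 214)/214)/21388 + 24776/(-34027) = ((½)*(1/214)*189)*(1/21388) + 24776*(-1/34027) = (189/428)*(1/21388) - 24776/34027 = 189/9154064 - 24776/34027 = -226794658561/311485335728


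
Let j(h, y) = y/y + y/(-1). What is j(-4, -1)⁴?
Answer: 16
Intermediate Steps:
j(h, y) = 1 - y (j(h, y) = 1 + y*(-1) = 1 - y)
j(-4, -1)⁴ = (1 - 1*(-1))⁴ = (1 + 1)⁴ = 2⁴ = 16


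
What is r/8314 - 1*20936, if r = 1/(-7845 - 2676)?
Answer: -1831305291985/87471594 ≈ -20936.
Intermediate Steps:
r = -1/10521 (r = 1/(-10521) = -1/10521 ≈ -9.5048e-5)
r/8314 - 1*20936 = -1/10521/8314 - 1*20936 = -1/10521*1/8314 - 20936 = -1/87471594 - 20936 = -1831305291985/87471594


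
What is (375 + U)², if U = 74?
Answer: 201601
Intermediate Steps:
(375 + U)² = (375 + 74)² = 449² = 201601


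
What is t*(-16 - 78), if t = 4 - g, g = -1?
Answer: -470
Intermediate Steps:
t = 5 (t = 4 - 1*(-1) = 4 + 1 = 5)
t*(-16 - 78) = 5*(-16 - 78) = 5*(-94) = -470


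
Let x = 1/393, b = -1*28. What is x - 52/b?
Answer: 5116/2751 ≈ 1.8597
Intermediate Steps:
b = -28
x = 1/393 ≈ 0.0025445
x - 52/b = 1/393 - 52/(-28) = 1/393 - 52*(-1/28) = 1/393 + 13/7 = 5116/2751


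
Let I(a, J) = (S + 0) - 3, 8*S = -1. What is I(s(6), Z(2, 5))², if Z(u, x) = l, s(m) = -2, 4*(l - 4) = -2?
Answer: 625/64 ≈ 9.7656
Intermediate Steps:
S = -⅛ (S = (⅛)*(-1) = -⅛ ≈ -0.12500)
l = 7/2 (l = 4 + (¼)*(-2) = 4 - ½ = 7/2 ≈ 3.5000)
Z(u, x) = 7/2
I(a, J) = -25/8 (I(a, J) = (-⅛ + 0) - 3 = -⅛ - 3 = -25/8)
I(s(6), Z(2, 5))² = (-25/8)² = 625/64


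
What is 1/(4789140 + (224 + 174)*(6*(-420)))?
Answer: 1/3786180 ≈ 2.6412e-7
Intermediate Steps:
1/(4789140 + (224 + 174)*(6*(-420))) = 1/(4789140 + 398*(-2520)) = 1/(4789140 - 1002960) = 1/3786180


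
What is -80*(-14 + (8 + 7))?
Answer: -80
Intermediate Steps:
-80*(-14 + (8 + 7)) = -80*(-14 + 15) = -80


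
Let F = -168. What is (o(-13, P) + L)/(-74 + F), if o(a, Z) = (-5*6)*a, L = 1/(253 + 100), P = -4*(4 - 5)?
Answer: -137671/85426 ≈ -1.6116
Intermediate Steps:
P = 4 (P = -4*(-1) = 4)
L = 1/353 ≈ 0.0028329
o(a, Z) = -30*a
(o(-13, P) + L)/(-74 + F) = (-30*(-13) + 1/353)/(-74 - 168) = (390 + 1/353)/(-242) = (137671/353)*(-1/242) = -137671/85426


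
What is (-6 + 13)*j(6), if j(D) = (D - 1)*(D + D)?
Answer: 420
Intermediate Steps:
j(D) = 2*D*(-1 + D) (j(D) = (-1 + D)*(2*D) = 2*D*(-1 + D))
(-6 + 13)*j(6) = (-6 + 13)*(2*6*(-1 + 6)) = 7*(2*6*5) = 7*60 = 420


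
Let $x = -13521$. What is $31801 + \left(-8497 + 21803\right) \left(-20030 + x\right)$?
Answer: $-446397805$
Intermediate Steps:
$31801 + \left(-8497 + 21803\right) \left(-20030 + x\right) = 31801 + \left(-8497 + 21803\right) \left(-20030 - 13521\right) = 31801 + 13306 \left(-33551\right) = 31801 - 446429606 = -446397805$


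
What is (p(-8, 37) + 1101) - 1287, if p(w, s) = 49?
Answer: -137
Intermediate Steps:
(p(-8, 37) + 1101) - 1287 = (49 + 1101) - 1287 = 1150 - 1287 = -137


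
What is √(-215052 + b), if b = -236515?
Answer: I*√451567 ≈ 671.99*I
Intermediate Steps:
√(-215052 + b) = √(-215052 - 236515) = √(-451567) = I*√451567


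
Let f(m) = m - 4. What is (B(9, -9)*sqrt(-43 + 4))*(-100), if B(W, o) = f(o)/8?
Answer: 325*I*sqrt(39)/2 ≈ 1014.8*I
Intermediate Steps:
f(m) = -4 + m
B(W, o) = -1/2 + o/8 (B(W, o) = (-4 + o)/8 = (-4 + o)*(1/8) = -1/2 + o/8)
(B(9, -9)*sqrt(-43 + 4))*(-100) = ((-1/2 + (1/8)*(-9))*sqrt(-43 + 4))*(-100) = ((-1/2 - 9/8)*sqrt(-39))*(-100) = -13*I*sqrt(39)/8*(-100) = 325*I*sqrt(39)/2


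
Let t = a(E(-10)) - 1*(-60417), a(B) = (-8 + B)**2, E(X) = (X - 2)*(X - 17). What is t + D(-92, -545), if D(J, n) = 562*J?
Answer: 108569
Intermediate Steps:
E(X) = (-17 + X)*(-2 + X) (E(X) = (-2 + X)*(-17 + X) = (-17 + X)*(-2 + X))
t = 160273 (t = (-8 + (34 + (-10)**2 - 19*(-10)))**2 - 1*(-60417) = (-8 + (34 + 100 + 190))**2 + 60417 = (-8 + 324)**2 + 60417 = 316**2 + 60417 = 99856 + 60417 = 160273)
t + D(-92, -545) = 160273 + 562*(-92) = 160273 - 51704 = 108569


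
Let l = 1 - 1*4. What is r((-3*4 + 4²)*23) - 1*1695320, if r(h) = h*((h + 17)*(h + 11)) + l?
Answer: -662439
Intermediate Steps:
l = -3 (l = 1 - 4 = -3)
r(h) = -3 + h*(11 + h)*(17 + h) (r(h) = h*((h + 17)*(h + 11)) - 3 = h*((17 + h)*(11 + h)) - 3 = h*((11 + h)*(17 + h)) - 3 = h*(11 + h)*(17 + h) - 3 = -3 + h*(11 + h)*(17 + h))
r((-3*4 + 4²)*23) - 1*1695320 = (-3 + ((-3*4 + 4²)*23)³ + 28*((-3*4 + 4²)*23)² + 187*((-3*4 + 4²)*23)) - 1*1695320 = (-3 + ((-12 + 16)*23)³ + 28*((-12 + 16)*23)² + 187*((-12 + 16)*23)) - 1695320 = (-3 + (4*23)³ + 28*(4*23)² + 187*(4*23)) - 1695320 = (-3 + 92³ + 28*92² + 187*92) - 1695320 = (-3 + 778688 + 28*8464 + 17204) - 1695320 = (-3 + 778688 + 236992 + 17204) - 1695320 = 1032881 - 1695320 = -662439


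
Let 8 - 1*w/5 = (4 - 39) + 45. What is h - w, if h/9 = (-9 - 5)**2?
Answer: 1774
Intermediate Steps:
h = 1764 (h = 9*(-9 - 5)**2 = 9*(-14)**2 = 9*196 = 1764)
w = -10 (w = 40 - 5*((4 - 39) + 45) = 40 - 5*(-35 + 45) = 40 - 5*10 = 40 - 50 = -10)
h - w = 1764 - 1*(-10) = 1764 + 10 = 1774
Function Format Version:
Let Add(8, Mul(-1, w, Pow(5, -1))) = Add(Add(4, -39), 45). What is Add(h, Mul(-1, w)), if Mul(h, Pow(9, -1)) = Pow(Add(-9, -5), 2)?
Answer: 1774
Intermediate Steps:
h = 1764 (h = Mul(9, Pow(Add(-9, -5), 2)) = Mul(9, Pow(-14, 2)) = Mul(9, 196) = 1764)
w = -10 (w = Add(40, Mul(-5, Add(Add(4, -39), 45))) = Add(40, Mul(-5, Add(-35, 45))) = Add(40, Mul(-5, 10)) = Add(40, -50) = -10)
Add(h, Mul(-1, w)) = Add(1764, Mul(-1, -10)) = Add(1764, 10) = 1774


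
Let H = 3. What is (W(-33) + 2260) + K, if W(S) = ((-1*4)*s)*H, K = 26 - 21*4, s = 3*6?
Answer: 1986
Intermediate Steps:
s = 18
K = -58 (K = 26 - 84 = -58)
W(S) = -216 (W(S) = (-1*4*18)*3 = -4*18*3 = -72*3 = -216)
(W(-33) + 2260) + K = (-216 + 2260) - 58 = 2044 - 58 = 1986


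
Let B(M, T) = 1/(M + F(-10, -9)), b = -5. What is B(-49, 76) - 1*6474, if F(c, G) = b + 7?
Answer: -304279/47 ≈ -6474.0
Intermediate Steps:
F(c, G) = 2 (F(c, G) = -5 + 7 = 2)
B(M, T) = 1/(2 + M) (B(M, T) = 1/(M + 2) = 1/(2 + M))
B(-49, 76) - 1*6474 = 1/(2 - 49) - 1*6474 = 1/(-47) - 6474 = -1/47 - 6474 = -304279/47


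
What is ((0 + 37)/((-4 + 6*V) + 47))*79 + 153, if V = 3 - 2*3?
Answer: 6748/25 ≈ 269.92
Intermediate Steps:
V = -3 (V = 3 - 6 = -3)
((0 + 37)/((-4 + 6*V) + 47))*79 + 153 = ((0 + 37)/((-4 + 6*(-3)) + 47))*79 + 153 = (37/((-4 - 18) + 47))*79 + 153 = (37/(-22 + 47))*79 + 153 = (37/25)*79 + 153 = 2923/25 + 153 = 6748/25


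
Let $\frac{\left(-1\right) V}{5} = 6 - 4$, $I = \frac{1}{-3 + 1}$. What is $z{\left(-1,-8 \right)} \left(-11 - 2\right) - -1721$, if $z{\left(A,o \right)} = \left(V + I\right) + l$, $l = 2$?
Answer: $\frac{3663}{2} \approx 1831.5$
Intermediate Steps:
$I = - \frac{1}{2}$ ($I = \frac{1}{-2} = - \frac{1}{2} \approx -0.5$)
$V = -10$ ($V = - 5 \left(6 - 4\right) = \left(-5\right) 2 = -10$)
$z{\left(A,o \right)} = - \frac{17}{2}$ ($z{\left(A,o \right)} = \left(-10 - \frac{1}{2}\right) + 2 = - \frac{21}{2} + 2 = - \frac{17}{2}$)
$z{\left(-1,-8 \right)} \left(-11 - 2\right) - -1721 = - \frac{17 \left(-11 - 2\right)}{2} - -1721 = - \frac{17 \left(-11 - 2\right)}{2} + 1721 = \left(- \frac{17}{2}\right) \left(-13\right) + 1721 = \frac{221}{2} + 1721 = \frac{3663}{2}$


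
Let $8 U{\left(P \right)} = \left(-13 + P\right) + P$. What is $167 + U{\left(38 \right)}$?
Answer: $\frac{1399}{8} \approx 174.88$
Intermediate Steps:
$U{\left(P \right)} = - \frac{13}{8} + \frac{P}{4}$ ($U{\left(P \right)} = \frac{\left(-13 + P\right) + P}{8} = \frac{-13 + 2 P}{8} = - \frac{13}{8} + \frac{P}{4}$)
$167 + U{\left(38 \right)} = 167 + \left(- \frac{13}{8} + \frac{1}{4} \cdot 38\right) = 167 + \left(- \frac{13}{8} + \frac{19}{2}\right) = 167 + \frac{63}{8} = \frac{1399}{8}$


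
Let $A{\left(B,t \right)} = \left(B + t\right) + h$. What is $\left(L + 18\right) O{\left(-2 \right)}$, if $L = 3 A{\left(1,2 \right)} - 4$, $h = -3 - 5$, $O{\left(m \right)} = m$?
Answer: $2$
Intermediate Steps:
$h = -8$ ($h = -3 - 5 = -8$)
$A{\left(B,t \right)} = -8 + B + t$ ($A{\left(B,t \right)} = \left(B + t\right) - 8 = -8 + B + t$)
$L = -19$ ($L = 3 \left(-8 + 1 + 2\right) - 4 = 3 \left(-5\right) - 4 = -15 - 4 = -19$)
$\left(L + 18\right) O{\left(-2 \right)} = \left(-19 + 18\right) \left(-2\right) = \left(-1\right) \left(-2\right) = 2$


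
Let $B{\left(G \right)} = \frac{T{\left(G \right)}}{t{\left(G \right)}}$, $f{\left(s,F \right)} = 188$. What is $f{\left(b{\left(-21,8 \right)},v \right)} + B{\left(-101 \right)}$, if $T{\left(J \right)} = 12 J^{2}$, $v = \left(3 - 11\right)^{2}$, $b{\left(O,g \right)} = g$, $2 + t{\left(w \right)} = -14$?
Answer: $- \frac{29851}{4} \approx -7462.8$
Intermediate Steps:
$t{\left(w \right)} = -16$ ($t{\left(w \right)} = -2 - 14 = -16$)
$v = 64$ ($v = \left(-8\right)^{2} = 64$)
$B{\left(G \right)} = - \frac{3 G^{2}}{4}$ ($B{\left(G \right)} = \frac{12 G^{2}}{-16} = 12 G^{2} \left(- \frac{1}{16}\right) = - \frac{3 G^{2}}{4}$)
$f{\left(b{\left(-21,8 \right)},v \right)} + B{\left(-101 \right)} = 188 - \frac{3 \left(-101\right)^{2}}{4} = 188 - \frac{30603}{4} = - \frac{29851}{4}$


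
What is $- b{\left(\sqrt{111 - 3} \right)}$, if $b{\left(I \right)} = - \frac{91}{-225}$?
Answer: $- \frac{91}{225} \approx -0.40444$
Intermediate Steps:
$b{\left(I \right)} = \frac{91}{225}$ ($b{\left(I \right)} = \left(-91\right) \left(- \frac{1}{225}\right) = \frac{91}{225}$)
$- b{\left(\sqrt{111 - 3} \right)} = \left(-1\right) \frac{91}{225} = - \frac{91}{225}$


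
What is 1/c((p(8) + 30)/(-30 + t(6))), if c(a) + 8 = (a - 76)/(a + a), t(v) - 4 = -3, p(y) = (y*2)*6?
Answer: 126/157 ≈ 0.80255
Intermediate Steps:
p(y) = 12*y (p(y) = (2*y)*6 = 12*y)
t(v) = 1 (t(v) = 4 - 3 = 1)
c(a) = -8 + (-76 + a)/(2*a) (c(a) = -8 + (a - 76)/(a + a) = -8 + (-76 + a)/((2*a)) = -8 + (-76 + a)*(1/(2*a)) = -8 + (-76 + a)/(2*a))
1/c((p(8) + 30)/(-30 + t(6))) = 1/(-15/2 - 38*(-30 + 1)/(12*8 + 30)) = 1/(-15/2 - 38*(-29/(96 + 30))) = 1/(-15/2 - 38/(126*(-1/29))) = 1/(-15/2 - 38/(-126/29)) = 1/(-15/2 - 38*(-29/126)) = 1/(-15/2 + 551/63) = 1/(157/126) = 126/157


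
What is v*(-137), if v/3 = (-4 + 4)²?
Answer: 0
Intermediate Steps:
v = 0 (v = 3*(-4 + 4)² = 3*0² = 3*0 = 0)
v*(-137) = 0*(-137) = 0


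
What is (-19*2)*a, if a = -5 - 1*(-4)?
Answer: 38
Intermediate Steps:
a = -1 (a = -5 + 4 = -1)
(-19*2)*a = -19*2*(-1) = -38*(-1) = 38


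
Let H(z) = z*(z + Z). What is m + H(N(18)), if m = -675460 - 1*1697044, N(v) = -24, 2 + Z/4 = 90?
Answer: -2380376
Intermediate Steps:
Z = 352 (Z = -8 + 4*90 = -8 + 360 = 352)
H(z) = z*(352 + z) (H(z) = z*(z + 352) = z*(352 + z))
m = -2372504 (m = -675460 - 1697044 = -2372504)
m + H(N(18)) = -2372504 - 24*(352 - 24) = -2372504 - 24*328 = -2372504 - 7872 = -2380376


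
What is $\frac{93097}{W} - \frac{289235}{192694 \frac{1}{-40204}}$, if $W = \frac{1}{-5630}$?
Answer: $- \frac{2195353373400}{4189} \approx -5.2408 \cdot 10^{8}$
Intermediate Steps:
$W = - \frac{1}{5630} \approx -0.00017762$
$\frac{93097}{W} - \frac{289235}{192694 \frac{1}{-40204}} = \frac{93097}{- \frac{1}{5630}} - \frac{289235}{192694 \frac{1}{-40204}} = 93097 \left(-5630\right) - \frac{289235}{192694 \left(- \frac{1}{40204}\right)} = -524136110 - \frac{289235}{- \frac{4189}{874}} = -524136110 - - \frac{252791390}{4189} = -524136110 + \frac{252791390}{4189} = - \frac{2195353373400}{4189}$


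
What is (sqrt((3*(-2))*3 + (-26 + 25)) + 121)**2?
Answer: (121 + I*sqrt(19))**2 ≈ 14622.0 + 1054.9*I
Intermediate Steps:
(sqrt((3*(-2))*3 + (-26 + 25)) + 121)**2 = (sqrt(-6*3 - 1) + 121)**2 = (sqrt(-18 - 1) + 121)**2 = (sqrt(-19) + 121)**2 = (I*sqrt(19) + 121)**2 = (121 + I*sqrt(19))**2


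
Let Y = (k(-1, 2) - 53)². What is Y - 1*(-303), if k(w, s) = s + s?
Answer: 2704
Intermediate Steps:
k(w, s) = 2*s
Y = 2401 (Y = (2*2 - 53)² = (4 - 53)² = (-49)² = 2401)
Y - 1*(-303) = 2401 - 1*(-303) = 2401 + 303 = 2704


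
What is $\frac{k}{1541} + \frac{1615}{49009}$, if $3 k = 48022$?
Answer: $\frac{2360976343}{226568607} \approx 10.421$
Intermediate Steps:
$k = \frac{48022}{3}$ ($k = \frac{1}{3} \cdot 48022 = \frac{48022}{3} \approx 16007.0$)
$\frac{k}{1541} + \frac{1615}{49009} = \frac{48022}{3 \cdot 1541} + \frac{1615}{49009} = \frac{48022}{3} \cdot \frac{1}{1541} + 1615 \cdot \frac{1}{49009} = \frac{48022}{4623} + \frac{1615}{49009} = \frac{2360976343}{226568607}$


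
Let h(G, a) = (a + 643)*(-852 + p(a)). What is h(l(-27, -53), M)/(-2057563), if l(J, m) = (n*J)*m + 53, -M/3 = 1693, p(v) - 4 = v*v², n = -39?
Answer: -581200767022732/2057563 ≈ -2.8247e+8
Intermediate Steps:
p(v) = 4 + v³ (p(v) = 4 + v*v² = 4 + v³)
M = -5079 (M = -3*1693 = -5079)
l(J, m) = 53 - 39*J*m (l(J, m) = (-39*J)*m + 53 = -39*J*m + 53 = 53 - 39*J*m)
h(G, a) = (-848 + a³)*(643 + a) (h(G, a) = (a + 643)*(-852 + (4 + a³)) = (643 + a)*(-848 + a³) = (-848 + a³)*(643 + a))
h(l(-27, -53), M)/(-2057563) = (-545264 + (-5079)⁴ - 848*(-5079) + 643*(-5079)³)/(-2057563) = (-545264 + 665446049730081 + 4306992 + 643*(-131019108039))*(-1/2057563) = (-545264 + 665446049730081 + 4306992 - 84245286469077)*(-1/2057563) = 581200767022732*(-1/2057563) = -581200767022732/2057563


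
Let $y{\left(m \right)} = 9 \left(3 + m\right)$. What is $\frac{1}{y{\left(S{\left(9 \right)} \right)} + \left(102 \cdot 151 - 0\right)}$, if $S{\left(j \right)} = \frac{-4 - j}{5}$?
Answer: $\frac{5}{77028} \approx 6.4911 \cdot 10^{-5}$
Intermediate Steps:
$S{\left(j \right)} = - \frac{4}{5} - \frac{j}{5}$ ($S{\left(j \right)} = \left(-4 - j\right) \frac{1}{5} = - \frac{4}{5} - \frac{j}{5}$)
$y{\left(m \right)} = 27 + 9 m$
$\frac{1}{y{\left(S{\left(9 \right)} \right)} + \left(102 \cdot 151 - 0\right)} = \frac{1}{\left(27 + 9 \left(- \frac{4}{5} - \frac{9}{5}\right)\right) + \left(102 \cdot 151 - 0\right)} = \frac{1}{\left(27 + 9 \left(- \frac{4}{5} - \frac{9}{5}\right)\right) + \left(15402 + 0\right)} = \frac{1}{\left(27 + 9 \left(- \frac{13}{5}\right)\right) + 15402} = \frac{1}{\left(27 - \frac{117}{5}\right) + 15402} = \frac{1}{\frac{18}{5} + 15402} = \frac{1}{\frac{77028}{5}} = \frac{5}{77028}$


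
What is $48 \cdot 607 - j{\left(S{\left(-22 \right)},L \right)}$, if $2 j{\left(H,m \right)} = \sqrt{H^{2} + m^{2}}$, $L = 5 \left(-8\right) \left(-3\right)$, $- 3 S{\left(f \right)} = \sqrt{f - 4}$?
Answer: $29136 - \frac{\sqrt{129574}}{6} \approx 29076.0$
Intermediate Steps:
$S{\left(f \right)} = - \frac{\sqrt{-4 + f}}{3}$ ($S{\left(f \right)} = - \frac{\sqrt{f - 4}}{3} = - \frac{\sqrt{-4 + f}}{3}$)
$L = 120$ ($L = \left(-40\right) \left(-3\right) = 120$)
$j{\left(H,m \right)} = \frac{\sqrt{H^{2} + m^{2}}}{2}$
$48 \cdot 607 - j{\left(S{\left(-22 \right)},L \right)} = 48 \cdot 607 - \frac{\sqrt{\left(- \frac{\sqrt{-4 - 22}}{3}\right)^{2} + 120^{2}}}{2} = 29136 - \frac{\sqrt{\left(- \frac{\sqrt{-26}}{3}\right)^{2} + 14400}}{2} = 29136 - \frac{\sqrt{\left(- \frac{i \sqrt{26}}{3}\right)^{2} + 14400}}{2} = 29136 - \frac{\sqrt{- \frac{26}{9} + 14400}}{2} = 29136 - \frac{\sqrt{\frac{129574}{9}}}{2} = 29136 - \frac{\frac{1}{3} \sqrt{129574}}{2} = 29136 - \frac{\sqrt{129574}}{6}$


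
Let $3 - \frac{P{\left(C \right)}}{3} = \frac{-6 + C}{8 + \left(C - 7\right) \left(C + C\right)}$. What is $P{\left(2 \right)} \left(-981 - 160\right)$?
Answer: $-9128$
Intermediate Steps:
$P{\left(C \right)} = 9 - \frac{3 \left(-6 + C\right)}{8 + 2 C \left(-7 + C\right)}$ ($P{\left(C \right)} = 9 - 3 \frac{-6 + C}{8 + \left(C - 7\right) \left(C + C\right)} = 9 - 3 \frac{-6 + C}{8 + \left(-7 + C\right) 2 C} = 9 - 3 \frac{-6 + C}{8 + 2 C \left(-7 + C\right)} = 9 - \frac{3 \left(-6 + C\right)}{8 + 2 C \left(-7 + C\right)}$)
$P{\left(2 \right)} \left(-981 - 160\right) = \frac{3 \left(30 - 86 + 6 \cdot 2^{2}\right)}{2 \left(4 + 2^{2} - 14\right)} \left(-981 - 160\right) = \frac{3 \left(30 - 86 + 6 \cdot 4\right)}{2 \left(4 + 4 - 14\right)} \left(-981 - 160\right) = \frac{3 \left(30 - 86 + 24\right)}{2 \left(-6\right)} \left(-1141\right) = \frac{3}{2} \left(- \frac{1}{6}\right) \left(-32\right) \left(-1141\right) = 8 \left(-1141\right) = -9128$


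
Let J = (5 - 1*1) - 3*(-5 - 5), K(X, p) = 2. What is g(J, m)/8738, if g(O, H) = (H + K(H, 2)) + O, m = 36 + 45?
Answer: 117/8738 ≈ 0.013390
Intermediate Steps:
J = 34 (J = (5 - 1) - 3*(-10) = 4 + 30 = 34)
m = 81
g(O, H) = 2 + H + O (g(O, H) = (H + 2) + O = (2 + H) + O = 2 + H + O)
g(J, m)/8738 = (2 + 81 + 34)/8738 = 117*(1/8738) = 117/8738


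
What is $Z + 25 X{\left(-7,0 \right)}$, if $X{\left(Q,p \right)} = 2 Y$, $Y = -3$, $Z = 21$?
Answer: $-129$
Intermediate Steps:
$X{\left(Q,p \right)} = -6$ ($X{\left(Q,p \right)} = 2 \left(-3\right) = -6$)
$Z + 25 X{\left(-7,0 \right)} = 21 + 25 \left(-6\right) = 21 - 150 = -129$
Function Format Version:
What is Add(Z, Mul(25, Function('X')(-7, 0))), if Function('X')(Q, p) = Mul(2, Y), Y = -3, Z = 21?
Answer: -129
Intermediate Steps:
Function('X')(Q, p) = -6 (Function('X')(Q, p) = Mul(2, -3) = -6)
Add(Z, Mul(25, Function('X')(-7, 0))) = Add(21, Mul(25, -6)) = Add(21, -150) = -129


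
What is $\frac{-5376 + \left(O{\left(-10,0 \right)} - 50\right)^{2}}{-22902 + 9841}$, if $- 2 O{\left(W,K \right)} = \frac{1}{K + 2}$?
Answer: $\frac{45615}{208976} \approx 0.21828$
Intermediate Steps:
$O{\left(W,K \right)} = - \frac{1}{2 \left(2 + K\right)}$ ($O{\left(W,K \right)} = - \frac{1}{2 \left(K + 2\right)} = - \frac{1}{2 \left(2 + K\right)}$)
$\frac{-5376 + \left(O{\left(-10,0 \right)} - 50\right)^{2}}{-22902 + 9841} = \frac{-5376 + \left(- \frac{1}{4 + 2 \cdot 0} - 50\right)^{2}}{-22902 + 9841} = \frac{-5376 + \left(- \frac{1}{4 + 0} - 50\right)^{2}}{-13061} = \left(-5376 + \left(- \frac{1}{4} - 50\right)^{2}\right) \left(- \frac{1}{13061}\right) = \left(-5376 + \left(- \frac{201}{4}\right)^{2}\right) \left(- \frac{1}{13061}\right) = \left(-5376 + \frac{40401}{16}\right) \left(- \frac{1}{13061}\right) = \left(- \frac{45615}{16}\right) \left(- \frac{1}{13061}\right) = \frac{45615}{208976}$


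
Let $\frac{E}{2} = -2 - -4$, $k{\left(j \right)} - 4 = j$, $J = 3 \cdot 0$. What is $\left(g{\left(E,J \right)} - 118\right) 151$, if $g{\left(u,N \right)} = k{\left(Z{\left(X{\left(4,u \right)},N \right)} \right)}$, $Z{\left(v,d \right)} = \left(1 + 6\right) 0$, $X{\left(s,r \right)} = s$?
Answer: $-17214$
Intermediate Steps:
$J = 0$
$Z{\left(v,d \right)} = 0$ ($Z{\left(v,d \right)} = 7 \cdot 0 = 0$)
$k{\left(j \right)} = 4 + j$
$E = 4$ ($E = 2 \left(-2 - -4\right) = 2 \left(-2 + 4\right) = 2 \cdot 2 = 4$)
$g{\left(u,N \right)} = 4$ ($g{\left(u,N \right)} = 4 + 0 = 4$)
$\left(g{\left(E,J \right)} - 118\right) 151 = \left(4 - 118\right) 151 = \left(-114\right) 151 = -17214$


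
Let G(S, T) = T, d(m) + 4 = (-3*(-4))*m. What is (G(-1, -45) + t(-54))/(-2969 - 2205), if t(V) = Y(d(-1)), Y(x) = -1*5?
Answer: 25/2587 ≈ 0.0096637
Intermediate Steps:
d(m) = -4 + 12*m (d(m) = -4 + (-3*(-4))*m = -4 + 12*m)
Y(x) = -5
t(V) = -5
(G(-1, -45) + t(-54))/(-2969 - 2205) = (-45 - 5)/(-2969 - 2205) = -50/(-5174) = -50*(-1/5174) = 25/2587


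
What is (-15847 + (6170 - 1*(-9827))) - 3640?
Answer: -3490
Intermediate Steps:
(-15847 + (6170 - 1*(-9827))) - 3640 = (-15847 + (6170 + 9827)) - 3640 = (-15847 + 15997) - 3640 = 150 - 3640 = -3490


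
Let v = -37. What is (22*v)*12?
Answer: -9768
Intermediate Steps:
(22*v)*12 = (22*(-37))*12 = -814*12 = -9768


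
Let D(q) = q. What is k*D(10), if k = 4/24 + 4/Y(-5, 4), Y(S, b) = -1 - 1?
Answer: -55/3 ≈ -18.333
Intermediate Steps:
Y(S, b) = -2
k = -11/6 (k = 4/24 + 4/(-2) = 4*(1/24) + 4*(-½) = ⅙ - 2 = -11/6 ≈ -1.8333)
k*D(10) = -11/6*10 = -55/3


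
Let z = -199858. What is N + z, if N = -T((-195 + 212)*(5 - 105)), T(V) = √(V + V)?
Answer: -199858 - 10*I*√34 ≈ -1.9986e+5 - 58.31*I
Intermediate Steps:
T(V) = √2*√V (T(V) = √(2*V) = √2*√V)
N = -10*I*√34 (N = -√2*√((-195 + 212)*(5 - 105)) = -√2*√(17*(-100)) = -√2*√(-1700) = -√2*10*I*√17 = -10*I*√34 ≈ -58.31*I)
N + z = -10*I*√34 - 199858 = -199858 - 10*I*√34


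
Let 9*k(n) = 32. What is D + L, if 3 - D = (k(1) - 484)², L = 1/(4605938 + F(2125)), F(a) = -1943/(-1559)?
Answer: -44751623138496542/193877800695 ≈ -2.3082e+5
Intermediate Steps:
F(a) = 1943/1559 (F(a) = -1943*(-1/1559) = 1943/1559)
L = 1559/7180659285 (L = 1/(4605938 + 1943/1559) = 1/(7180659285/1559) = 1559/7180659285 ≈ 2.1711e-7)
k(n) = 32/9 (k(n) = (⅑)*32 = 32/9)
D = -18696733/81 (D = 3 - (32/9 - 484)² = 3 - (-4324/9)² = 3 - 1*18696976/81 = 3 - 18696976/81 = -18696733/81 ≈ -2.3082e+5)
D + L = -18696733/81 + 1559/7180659285 = -44751623138496542/193877800695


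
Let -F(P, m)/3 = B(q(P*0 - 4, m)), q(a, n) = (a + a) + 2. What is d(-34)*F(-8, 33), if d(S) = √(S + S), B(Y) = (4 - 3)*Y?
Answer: 36*I*√17 ≈ 148.43*I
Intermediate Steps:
q(a, n) = 2 + 2*a (q(a, n) = 2*a + 2 = 2 + 2*a)
B(Y) = Y (B(Y) = 1*Y = Y)
F(P, m) = 18 (F(P, m) = -3*(2 + 2*(P*0 - 4)) = -3*(2 + 2*(0 - 4)) = -3*(2 + 2*(-4)) = -3*(2 - 8) = -3*(-6) = 18)
d(S) = √2*√S (d(S) = √(2*S) = √2*√S)
d(-34)*F(-8, 33) = (√2*√(-34))*18 = (√2*(I*√34))*18 = (2*I*√17)*18 = 36*I*√17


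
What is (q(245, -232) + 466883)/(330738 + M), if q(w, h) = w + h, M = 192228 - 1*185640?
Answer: 77816/56221 ≈ 1.3841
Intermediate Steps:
M = 6588 (M = 192228 - 185640 = 6588)
q(w, h) = h + w
(q(245, -232) + 466883)/(330738 + M) = ((-232 + 245) + 466883)/(330738 + 6588) = (13 + 466883)/337326 = 466896*(1/337326) = 77816/56221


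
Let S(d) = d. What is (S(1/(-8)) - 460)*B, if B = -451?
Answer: 1660131/8 ≈ 2.0752e+5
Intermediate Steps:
(S(1/(-8)) - 460)*B = (1/(-8) - 460)*(-451) = (-1/8 - 460)*(-451) = -3681/8*(-451) = 1660131/8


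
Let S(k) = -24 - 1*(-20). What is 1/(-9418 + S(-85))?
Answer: -1/9422 ≈ -0.00010613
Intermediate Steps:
S(k) = -4 (S(k) = -24 + 20 = -4)
1/(-9418 + S(-85)) = 1/(-9418 - 4) = 1/(-9422) = -1/9422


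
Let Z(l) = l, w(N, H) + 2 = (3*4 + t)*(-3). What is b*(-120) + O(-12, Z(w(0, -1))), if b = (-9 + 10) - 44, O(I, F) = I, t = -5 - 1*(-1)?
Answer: 5148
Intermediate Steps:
t = -4 (t = -5 + 1 = -4)
w(N, H) = -26 (w(N, H) = -2 + (3*4 - 4)*(-3) = -2 + (12 - 4)*(-3) = -2 + 8*(-3) = -2 - 24 = -26)
b = -43 (b = 1 - 44 = -43)
b*(-120) + O(-12, Z(w(0, -1))) = -43*(-120) - 12 = 5160 - 12 = 5148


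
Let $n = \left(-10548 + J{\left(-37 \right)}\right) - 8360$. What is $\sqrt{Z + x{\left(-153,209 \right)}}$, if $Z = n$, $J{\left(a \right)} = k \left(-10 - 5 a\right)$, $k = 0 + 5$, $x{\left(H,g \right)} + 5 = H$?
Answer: $i \sqrt{18191} \approx 134.87 i$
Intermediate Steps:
$x{\left(H,g \right)} = -5 + H$
$k = 5$
$J{\left(a \right)} = -50 - 25 a$ ($J{\left(a \right)} = 5 \left(-10 - 5 a\right) = -50 - 25 a$)
$n = -18033$ ($n = \left(-10548 - -875\right) - 8360 = \left(-10548 + \left(-50 + 925\right)\right) - 8360 = \left(-10548 + 875\right) - 8360 = -9673 - 8360 = -18033$)
$Z = -18033$
$\sqrt{Z + x{\left(-153,209 \right)}} = \sqrt{-18033 - 158} = \sqrt{-18191} = i \sqrt{18191}$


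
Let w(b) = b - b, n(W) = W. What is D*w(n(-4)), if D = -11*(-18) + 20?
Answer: 0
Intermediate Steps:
w(b) = 0
D = 218 (D = 198 + 20 = 218)
D*w(n(-4)) = 218*0 = 0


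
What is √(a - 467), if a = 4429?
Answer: √3962 ≈ 62.944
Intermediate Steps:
√(a - 467) = √(4429 - 467) = √3962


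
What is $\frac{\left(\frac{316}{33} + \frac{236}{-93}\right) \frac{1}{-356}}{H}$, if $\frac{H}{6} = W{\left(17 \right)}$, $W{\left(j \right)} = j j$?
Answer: $- \frac{100}{8770861} \approx -1.1401 \cdot 10^{-5}$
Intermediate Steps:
$W{\left(j \right)} = j^{2}$
$H = 1734$ ($H = 6 \cdot 17^{2} = 6 \cdot 289 = 1734$)
$\frac{\left(\frac{316}{33} + \frac{236}{-93}\right) \frac{1}{-356}}{H} = \frac{\left(\frac{316}{33} + \frac{236}{-93}\right) \frac{1}{-356}}{1734} = \left(316 \cdot \frac{1}{33} + 236 \left(- \frac{1}{93}\right)\right) \left(- \frac{1}{356}\right) \frac{1}{1734} = \left(\frac{316}{33} - \frac{236}{93}\right) \left(- \frac{1}{356}\right) \frac{1}{1734} = \frac{2400}{341} \left(- \frac{1}{356}\right) \frac{1}{1734} = \left(- \frac{600}{30349}\right) \frac{1}{1734} = - \frac{100}{8770861}$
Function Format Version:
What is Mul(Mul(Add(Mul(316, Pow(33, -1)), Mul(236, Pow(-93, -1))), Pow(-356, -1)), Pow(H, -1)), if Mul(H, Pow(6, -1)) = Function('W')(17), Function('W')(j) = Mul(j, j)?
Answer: Rational(-100, 8770861) ≈ -1.1401e-5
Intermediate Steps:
Function('W')(j) = Pow(j, 2)
H = 1734 (H = Mul(6, Pow(17, 2)) = Mul(6, 289) = 1734)
Mul(Mul(Add(Mul(316, Pow(33, -1)), Mul(236, Pow(-93, -1))), Pow(-356, -1)), Pow(H, -1)) = Mul(Mul(Add(Mul(316, Pow(33, -1)), Mul(236, Pow(-93, -1))), Pow(-356, -1)), Pow(1734, -1)) = Mul(Mul(Add(Mul(316, Rational(1, 33)), Mul(236, Rational(-1, 93))), Rational(-1, 356)), Rational(1, 1734)) = Mul(Mul(Add(Rational(316, 33), Rational(-236, 93)), Rational(-1, 356)), Rational(1, 1734)) = Mul(Mul(Rational(2400, 341), Rational(-1, 356)), Rational(1, 1734)) = Mul(Rational(-600, 30349), Rational(1, 1734)) = Rational(-100, 8770861)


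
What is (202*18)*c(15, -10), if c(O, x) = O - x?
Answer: 90900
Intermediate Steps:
(202*18)*c(15, -10) = (202*18)*(15 - 1*(-10)) = 3636*(15 + 10) = 3636*25 = 90900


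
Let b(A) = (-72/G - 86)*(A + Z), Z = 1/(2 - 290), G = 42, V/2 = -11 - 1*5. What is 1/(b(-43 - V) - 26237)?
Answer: -1008/25474013 ≈ -3.9570e-5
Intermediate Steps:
V = -32 (V = 2*(-11 - 1*5) = 2*(-11 - 5) = 2*(-16) = -32)
Z = -1/288 (Z = 1/(-288) = -1/288 ≈ -0.0034722)
b(A) = 307/1008 - 614*A/7 (b(A) = (-72/42 - 86)*(A - 1/288) = (-72*1/42 - 86)*(-1/288 + A) = (-12/7 - 86)*(-1/288 + A) = -614*(-1/288 + A)/7 = 307/1008 - 614*A/7)
1/(b(-43 - V) - 26237) = 1/((307/1008 - 614*(-43 - 1*(-32))/7) - 26237) = 1/((307/1008 - 614*(-43 + 32)/7) - 26237) = 1/((307/1008 - 614/7*(-11)) - 26237) = 1/((307/1008 + 6754/7) - 26237) = 1/(972883/1008 - 26237) = 1/(-25474013/1008) = -1008/25474013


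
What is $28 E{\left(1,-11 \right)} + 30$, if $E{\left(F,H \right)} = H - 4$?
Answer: $-390$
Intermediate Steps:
$E{\left(F,H \right)} = -4 + H$ ($E{\left(F,H \right)} = H - 4 = -4 + H$)
$28 E{\left(1,-11 \right)} + 30 = 28 \left(-4 - 11\right) + 30 = 28 \left(-15\right) + 30 = -420 + 30 = -390$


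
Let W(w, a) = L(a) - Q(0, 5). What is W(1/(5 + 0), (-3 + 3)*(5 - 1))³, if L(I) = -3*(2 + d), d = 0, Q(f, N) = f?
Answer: -216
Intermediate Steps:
L(I) = -6 (L(I) = -3*(2 + 0) = -3*2 = -6)
W(w, a) = -6 (W(w, a) = -6 - 1*0 = -6 + 0 = -6)
W(1/(5 + 0), (-3 + 3)*(5 - 1))³ = (-6)³ = -216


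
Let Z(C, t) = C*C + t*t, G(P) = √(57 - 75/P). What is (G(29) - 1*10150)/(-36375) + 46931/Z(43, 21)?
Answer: 13842869/666390 - √45762/1054875 ≈ 20.773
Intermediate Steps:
Z(C, t) = C² + t²
(G(29) - 1*10150)/(-36375) + 46931/Z(43, 21) = (√(57 - 75/29) - 1*10150)/(-36375) + 46931/(43² + 21²) = (√(57 - 75*1/29) - 10150)*(-1/36375) + 46931/(1849 + 441) = (√(57 - 75/29) - 10150)*(-1/36375) + 46931/2290 = (√(1578/29) - 10150)*(-1/36375) + 46931*(1/2290) = (√45762/29 - 10150)*(-1/36375) + 46931/2290 = (-10150 + √45762/29)*(-1/36375) + 46931/2290 = (406/1455 - √45762/1054875) + 46931/2290 = 13842869/666390 - √45762/1054875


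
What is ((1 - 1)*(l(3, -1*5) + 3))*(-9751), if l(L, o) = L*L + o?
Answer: 0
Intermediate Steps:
l(L, o) = o + L**2 (l(L, o) = L**2 + o = o + L**2)
((1 - 1)*(l(3, -1*5) + 3))*(-9751) = ((1 - 1)*((-1*5 + 3**2) + 3))*(-9751) = (0*((-5 + 9) + 3))*(-9751) = (0*(4 + 3))*(-9751) = (0*7)*(-9751) = 0*(-9751) = 0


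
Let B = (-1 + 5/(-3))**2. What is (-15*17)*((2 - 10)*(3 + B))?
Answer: 61880/3 ≈ 20627.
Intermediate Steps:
B = 64/9 (B = (-1 + 5*(-1/3))**2 = (-1 - 5/3)**2 = (-8/3)**2 = 64/9 ≈ 7.1111)
(-15*17)*((2 - 10)*(3 + B)) = (-15*17)*((2 - 10)*(3 + 64/9)) = -(-2040)*91/9 = -255*(-728/9) = 61880/3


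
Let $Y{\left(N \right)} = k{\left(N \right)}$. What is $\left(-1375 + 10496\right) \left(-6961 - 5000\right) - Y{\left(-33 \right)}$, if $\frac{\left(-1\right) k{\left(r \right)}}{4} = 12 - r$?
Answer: $-109096101$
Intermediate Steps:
$k{\left(r \right)} = -48 + 4 r$ ($k{\left(r \right)} = - 4 \left(12 - r\right) = -48 + 4 r$)
$Y{\left(N \right)} = -48 + 4 N$
$\left(-1375 + 10496\right) \left(-6961 - 5000\right) - Y{\left(-33 \right)} = \left(-1375 + 10496\right) \left(-6961 - 5000\right) - \left(-48 + 4 \left(-33\right)\right) = 9121 \left(-11961\right) - \left(-48 - 132\right) = -109096281 - -180 = -109096281 + 180 = -109096101$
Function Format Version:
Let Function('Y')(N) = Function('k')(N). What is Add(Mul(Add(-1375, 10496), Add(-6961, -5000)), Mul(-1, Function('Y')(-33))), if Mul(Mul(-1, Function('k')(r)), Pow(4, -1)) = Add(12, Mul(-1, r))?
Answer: -109096101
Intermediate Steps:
Function('k')(r) = Add(-48, Mul(4, r)) (Function('k')(r) = Mul(-4, Add(12, Mul(-1, r))) = Add(-48, Mul(4, r)))
Function('Y')(N) = Add(-48, Mul(4, N))
Add(Mul(Add(-1375, 10496), Add(-6961, -5000)), Mul(-1, Function('Y')(-33))) = Add(Mul(Add(-1375, 10496), Add(-6961, -5000)), Mul(-1, Add(-48, Mul(4, -33)))) = Add(Mul(9121, -11961), Mul(-1, Add(-48, -132))) = Add(-109096281, Mul(-1, -180)) = Add(-109096281, 180) = -109096101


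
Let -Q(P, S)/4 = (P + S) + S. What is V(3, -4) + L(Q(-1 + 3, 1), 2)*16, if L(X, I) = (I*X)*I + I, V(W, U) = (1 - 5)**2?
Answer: -976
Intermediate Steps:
Q(P, S) = -8*S - 4*P (Q(P, S) = -4*((P + S) + S) = -4*(P + 2*S) = -8*S - 4*P)
V(W, U) = 16 (V(W, U) = (-4)**2 = 16)
L(X, I) = I + X*I**2 (L(X, I) = X*I**2 + I = I + X*I**2)
V(3, -4) + L(Q(-1 + 3, 1), 2)*16 = 16 + (2*(1 + 2*(-8*1 - 4*(-1 + 3))))*16 = 16 + (2*(1 + 2*(-8 - 4*2)))*16 = 16 + (2*(1 + 2*(-8 - 8)))*16 = 16 + (2*(1 + 2*(-16)))*16 = 16 + (2*(1 - 32))*16 = 16 + (2*(-31))*16 = 16 - 62*16 = 16 - 992 = -976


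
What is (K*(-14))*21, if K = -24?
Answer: 7056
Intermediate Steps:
(K*(-14))*21 = -24*(-14)*21 = 336*21 = 7056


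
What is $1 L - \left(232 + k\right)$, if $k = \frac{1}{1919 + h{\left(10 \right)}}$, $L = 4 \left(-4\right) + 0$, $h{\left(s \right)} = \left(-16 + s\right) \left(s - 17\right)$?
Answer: $- \frac{486329}{1961} \approx -248.0$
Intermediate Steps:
$h{\left(s \right)} = \left(-17 + s\right) \left(-16 + s\right)$ ($h{\left(s \right)} = \left(-16 + s\right) \left(-17 + s\right) = \left(-17 + s\right) \left(-16 + s\right)$)
$L = -16$ ($L = -16 + 0 = -16$)
$k = \frac{1}{1961}$ ($k = \frac{1}{1919 + \left(272 + 10^{2} - 330\right)} = \frac{1}{1919 + \left(272 + 100 - 330\right)} = \frac{1}{1919 + 42} = \frac{1}{1961} \approx 0.00050994$)
$1 L - \left(232 + k\right) = 1 \left(-16\right) - \frac{454953}{1961} = -16 - \frac{454953}{1961} = - \frac{486329}{1961}$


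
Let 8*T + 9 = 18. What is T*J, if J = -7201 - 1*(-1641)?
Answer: -6255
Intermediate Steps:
T = 9/8 (T = -9/8 + (⅛)*18 = -9/8 + 9/4 = 9/8 ≈ 1.1250)
J = -5560 (J = -7201 + 1641 = -5560)
T*J = (9/8)*(-5560) = -6255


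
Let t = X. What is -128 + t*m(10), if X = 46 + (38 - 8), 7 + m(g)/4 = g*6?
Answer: 15984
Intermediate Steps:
m(g) = -28 + 24*g (m(g) = -28 + 4*(g*6) = -28 + 4*(6*g) = -28 + 24*g)
X = 76 (X = 46 + 30 = 76)
t = 76
-128 + t*m(10) = -128 + 76*(-28 + 24*10) = -128 + 76*(-28 + 240) = -128 + 76*212 = -128 + 16112 = 15984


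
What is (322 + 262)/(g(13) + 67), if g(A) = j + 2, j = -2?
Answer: 584/67 ≈ 8.7164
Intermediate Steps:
g(A) = 0 (g(A) = -2 + 2 = 0)
(322 + 262)/(g(13) + 67) = (322 + 262)/(0 + 67) = 584/67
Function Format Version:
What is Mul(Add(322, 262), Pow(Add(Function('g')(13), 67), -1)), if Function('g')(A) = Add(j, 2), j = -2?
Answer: Rational(584, 67) ≈ 8.7164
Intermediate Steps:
Function('g')(A) = 0 (Function('g')(A) = Add(-2, 2) = 0)
Mul(Add(322, 262), Pow(Add(Function('g')(13), 67), -1)) = Mul(Add(322, 262), Pow(Add(0, 67), -1)) = Mul(584, Pow(67, -1)) = Mul(584, Rational(1, 67)) = Rational(584, 67)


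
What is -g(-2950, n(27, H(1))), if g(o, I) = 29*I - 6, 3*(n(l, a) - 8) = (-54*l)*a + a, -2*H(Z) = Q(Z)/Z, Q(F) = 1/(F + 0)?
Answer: -43609/6 ≈ -7268.2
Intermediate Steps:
Q(F) = 1/F
H(Z) = -1/(2*Z²) (H(Z) = -1/(2*Z*Z) = -1/(2*Z²))
n(l, a) = 8 + a/3 - 18*a*l (n(l, a) = 8 + ((-54*l)*a + a)/3 = 8 + (-54*a*l + a)/3 = 8 + (a - 54*a*l)/3 = 8 + (a/3 - 18*a*l) = 8 + a/3 - 18*a*l)
g(o, I) = -6 + 29*I
-g(-2950, n(27, H(1))) = -(-6 + 29*(8 + (-½/1²)/3 - 18*(-½/1²)*27)) = -(-6 + 29*(8 + (-½*1)/3 - 18*(-½*1)*27)) = -(-6 + 29*(8 + (⅓)*(-½) - 18*(-½)*27)) = -(-6 + 29*(8 - ⅙ + 243)) = -(-6 + 29*(1505/6)) = -(-6 + 43645/6) = -1*43609/6 = -43609/6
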